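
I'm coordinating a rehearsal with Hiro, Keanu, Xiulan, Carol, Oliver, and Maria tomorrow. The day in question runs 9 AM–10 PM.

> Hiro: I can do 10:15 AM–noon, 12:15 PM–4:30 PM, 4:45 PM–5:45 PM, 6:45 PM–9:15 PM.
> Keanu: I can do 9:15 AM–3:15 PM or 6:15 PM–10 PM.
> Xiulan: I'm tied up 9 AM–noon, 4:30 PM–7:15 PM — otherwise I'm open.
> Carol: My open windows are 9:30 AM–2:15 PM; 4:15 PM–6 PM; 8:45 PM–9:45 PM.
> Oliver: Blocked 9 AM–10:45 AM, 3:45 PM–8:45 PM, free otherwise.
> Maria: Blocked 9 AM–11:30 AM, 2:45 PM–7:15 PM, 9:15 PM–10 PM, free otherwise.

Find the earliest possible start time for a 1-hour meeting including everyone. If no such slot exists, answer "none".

12:15

Hiro free: 10:15-12:00, 12:15-16:30, 16:45-17:45, 18:45-21:15.
Keanu free: 09:15-15:15, 18:15-22:00.
Xiulan free: 12:00-16:30, 19:15-22:00 (invert busy blocks within the working day).
Carol free: 09:30-14:15, 16:15-18:00, 20:45-21:45.
Oliver free: 10:45-15:45, 20:45-22:00 (invert busy blocks within the working day).
Maria free: 11:30-14:45, 19:15-21:15 (invert busy blocks within the working day).
Hiro ∩ Keanu: 10:15-12:00, 12:15-15:15, 18:45-21:15.
Hiro ∩ Keanu ∩ Xiulan: 12:15-15:15, 19:15-21:15.
Hiro ∩ Keanu ∩ Xiulan ∩ Carol: 12:15-14:15, 20:45-21:15.
Hiro ∩ Keanu ∩ Xiulan ∩ Carol ∩ Oliver: 12:15-14:15, 20:45-21:15.
Hiro ∩ Keanu ∩ Xiulan ∩ Carol ∩ Oliver ∩ Maria: 12:15-14:15, 20:45-21:15.
The first common window of at least 60 minutes is 12:15-14:15, so the earliest start is 12:15.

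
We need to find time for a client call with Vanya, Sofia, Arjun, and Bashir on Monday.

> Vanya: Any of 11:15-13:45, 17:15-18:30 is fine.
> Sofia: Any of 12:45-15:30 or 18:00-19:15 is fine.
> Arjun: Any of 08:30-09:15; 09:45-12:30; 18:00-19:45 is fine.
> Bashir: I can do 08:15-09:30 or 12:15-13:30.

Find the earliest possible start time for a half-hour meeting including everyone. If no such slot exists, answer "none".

Vanya ∩ Sofia: 12:45-13:45, 18:00-18:30.
Vanya ∩ Sofia ∩ Arjun: 18:00-18:30.
Vanya ∩ Sofia ∩ Arjun ∩ Bashir: ∅.
There is no time when everyone is free.
No common window is at least 30 minutes long.

none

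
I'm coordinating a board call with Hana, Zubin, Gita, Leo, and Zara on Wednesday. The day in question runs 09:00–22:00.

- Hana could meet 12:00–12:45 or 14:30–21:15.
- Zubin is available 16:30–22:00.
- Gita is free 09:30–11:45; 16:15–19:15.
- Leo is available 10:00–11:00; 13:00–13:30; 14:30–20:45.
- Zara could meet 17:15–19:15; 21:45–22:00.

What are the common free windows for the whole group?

17:15-19:15

Hana ∩ Zubin: 16:30-21:15.
Hana ∩ Zubin ∩ Gita: 16:30-19:15.
Hana ∩ Zubin ∩ Gita ∩ Leo: 16:30-19:15.
Hana ∩ Zubin ∩ Gita ∩ Leo ∩ Zara: 17:15-19:15.
So the common availability across everyone is 17:15-19:15.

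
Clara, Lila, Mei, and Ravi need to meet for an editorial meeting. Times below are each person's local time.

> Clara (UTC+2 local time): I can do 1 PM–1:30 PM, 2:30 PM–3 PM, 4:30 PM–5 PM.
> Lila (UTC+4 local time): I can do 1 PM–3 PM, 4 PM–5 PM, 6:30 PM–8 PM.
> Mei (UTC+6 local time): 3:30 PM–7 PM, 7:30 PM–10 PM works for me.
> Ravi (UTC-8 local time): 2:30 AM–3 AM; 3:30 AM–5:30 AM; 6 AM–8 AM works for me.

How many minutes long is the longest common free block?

Clara in UTC: 11:00-11:30, 12:30-13:00, 14:30-15:00 (subtract 2h to convert from UTC+2).
Lila in UTC: 09:00-11:00, 12:00-13:00, 14:30-16:00 (subtract 4h to convert from UTC+4).
Mei in UTC: 09:30-13:00, 13:30-16:00 (subtract 6h to convert from UTC+6).
Ravi in UTC: 10:30-11:00, 11:30-13:30, 14:00-16:00 (add 8h to convert from UTC-8).
Clara ∩ Lila: 12:30-13:00, 14:30-15:00.
Clara ∩ Lila ∩ Mei: 12:30-13:00, 14:30-15:00.
Clara ∩ Lila ∩ Mei ∩ Ravi: 12:30-13:00, 14:30-15:00.
The longest is 12:30-13:00 at 30 minutes.

30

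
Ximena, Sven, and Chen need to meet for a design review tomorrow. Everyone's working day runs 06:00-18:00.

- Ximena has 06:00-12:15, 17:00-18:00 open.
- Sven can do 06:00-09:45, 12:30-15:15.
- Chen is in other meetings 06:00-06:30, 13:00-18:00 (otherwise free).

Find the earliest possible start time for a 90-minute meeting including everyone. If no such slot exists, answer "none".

Ximena free: 06:00-12:15, 17:00-18:00.
Sven free: 06:00-09:45, 12:30-15:15.
Chen free: 06:30-13:00 (invert busy blocks within the working day).
Ximena ∩ Sven: 06:00-09:45.
Ximena ∩ Sven ∩ Chen: 06:30-09:45.
The first common window of at least 90 minutes is 06:30-09:45, so the earliest start is 06:30.

06:30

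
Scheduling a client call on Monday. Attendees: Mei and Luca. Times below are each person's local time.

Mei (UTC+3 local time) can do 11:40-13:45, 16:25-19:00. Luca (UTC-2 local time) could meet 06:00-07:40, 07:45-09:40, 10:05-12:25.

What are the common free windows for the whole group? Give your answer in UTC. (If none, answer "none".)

08:40-09:40, 09:45-10:45, 13:25-14:25

Mei in UTC: 08:40-10:45, 13:25-16:00 (subtract 3h to convert from UTC+3).
Luca in UTC: 08:00-09:40, 09:45-11:40, 12:05-14:25 (add 2h to convert from UTC-2).
Mei ∩ Luca: 08:40-09:40, 09:45-10:45, 13:25-14:25.
Those are the intersection windows.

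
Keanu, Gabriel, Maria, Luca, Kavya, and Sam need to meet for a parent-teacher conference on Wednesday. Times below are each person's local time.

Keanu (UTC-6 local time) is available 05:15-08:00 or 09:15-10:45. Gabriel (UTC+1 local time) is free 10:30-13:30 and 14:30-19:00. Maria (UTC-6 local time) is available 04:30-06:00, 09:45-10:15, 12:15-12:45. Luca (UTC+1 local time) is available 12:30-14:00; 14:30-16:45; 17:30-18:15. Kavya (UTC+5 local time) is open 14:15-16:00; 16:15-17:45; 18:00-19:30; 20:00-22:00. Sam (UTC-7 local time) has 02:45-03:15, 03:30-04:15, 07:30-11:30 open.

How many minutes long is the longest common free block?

Keanu in UTC: 11:15-14:00, 15:15-16:45 (add 6h to convert from UTC-6).
Gabriel in UTC: 09:30-12:30, 13:30-18:00 (subtract 1h to convert from UTC+1).
Maria in UTC: 10:30-12:00, 15:45-16:15, 18:15-18:45 (add 6h to convert from UTC-6).
Luca in UTC: 11:30-13:00, 13:30-15:45, 16:30-17:15 (subtract 1h to convert from UTC+1).
Kavya in UTC: 09:15-11:00, 11:15-12:45, 13:00-14:30, 15:00-17:00 (subtract 5h to convert from UTC+5).
Sam in UTC: 09:45-10:15, 10:30-11:15, 14:30-18:30 (add 7h to convert from UTC-7).
Keanu ∩ Gabriel: 11:15-12:30, 13:30-14:00, 15:15-16:45.
Keanu ∩ Gabriel ∩ Maria: 11:15-12:00, 15:45-16:15.
Keanu ∩ Gabriel ∩ Maria ∩ Luca: 11:30-12:00.
Keanu ∩ Gabriel ∩ Maria ∩ Luca ∩ Kavya: 11:30-12:00.
Keanu ∩ Gabriel ∩ Maria ∩ Luca ∩ Kavya ∩ Sam: ∅.
There is no time when everyone is free.
No common window exists, so the longest block is 0 minutes.

0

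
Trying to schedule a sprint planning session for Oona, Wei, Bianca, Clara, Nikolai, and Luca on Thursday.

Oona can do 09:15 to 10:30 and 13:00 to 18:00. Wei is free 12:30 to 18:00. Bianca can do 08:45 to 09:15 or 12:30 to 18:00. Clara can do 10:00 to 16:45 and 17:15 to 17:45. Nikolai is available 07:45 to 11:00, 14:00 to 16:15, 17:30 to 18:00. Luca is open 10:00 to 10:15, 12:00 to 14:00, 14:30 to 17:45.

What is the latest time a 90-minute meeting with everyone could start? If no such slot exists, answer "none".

Oona ∩ Wei: 13:00-18:00.
Oona ∩ Wei ∩ Bianca: 13:00-18:00.
Oona ∩ Wei ∩ Bianca ∩ Clara: 13:00-16:45, 17:15-17:45.
Oona ∩ Wei ∩ Bianca ∩ Clara ∩ Nikolai: 14:00-16:15, 17:30-17:45.
Oona ∩ Wei ∩ Bianca ∩ Clara ∩ Nikolai ∩ Luca: 14:30-16:15, 17:30-17:45.
The last common window of at least 90 minutes is 14:30-16:15; a 90-minute meeting can start as late as 14:45 and still end by 16:15.

14:45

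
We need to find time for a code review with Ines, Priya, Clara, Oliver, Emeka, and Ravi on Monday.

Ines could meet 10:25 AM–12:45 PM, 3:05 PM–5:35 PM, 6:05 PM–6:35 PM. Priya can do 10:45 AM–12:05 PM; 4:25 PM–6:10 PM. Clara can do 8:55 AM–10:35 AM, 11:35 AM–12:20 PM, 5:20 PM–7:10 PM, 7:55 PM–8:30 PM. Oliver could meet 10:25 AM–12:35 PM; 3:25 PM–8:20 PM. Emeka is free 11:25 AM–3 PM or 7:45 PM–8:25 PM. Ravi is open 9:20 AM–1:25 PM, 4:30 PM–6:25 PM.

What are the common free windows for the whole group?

Ines ∩ Priya: 10:45-12:05, 16:25-17:35, 18:05-18:10.
Ines ∩ Priya ∩ Clara: 11:35-12:05, 17:20-17:35, 18:05-18:10.
Ines ∩ Priya ∩ Clara ∩ Oliver: 11:35-12:05, 17:20-17:35, 18:05-18:10.
Ines ∩ Priya ∩ Clara ∩ Oliver ∩ Emeka: 11:35-12:05.
Ines ∩ Priya ∩ Clara ∩ Oliver ∩ Emeka ∩ Ravi: 11:35-12:05.

11:35-12:05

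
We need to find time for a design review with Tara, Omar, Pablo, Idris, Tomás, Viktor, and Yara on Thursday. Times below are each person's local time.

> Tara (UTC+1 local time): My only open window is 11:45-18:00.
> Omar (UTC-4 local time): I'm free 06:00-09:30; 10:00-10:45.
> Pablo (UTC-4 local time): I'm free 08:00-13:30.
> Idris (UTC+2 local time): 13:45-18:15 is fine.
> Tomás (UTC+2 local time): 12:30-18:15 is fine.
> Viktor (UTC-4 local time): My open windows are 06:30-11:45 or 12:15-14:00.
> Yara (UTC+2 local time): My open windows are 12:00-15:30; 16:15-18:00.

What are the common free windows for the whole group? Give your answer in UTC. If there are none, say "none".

12:00-13:30, 14:15-14:45

Tara in UTC: 10:45-17:00 (subtract 1h to convert from UTC+1).
Omar in UTC: 10:00-13:30, 14:00-14:45 (add 4h to convert from UTC-4).
Pablo in UTC: 12:00-17:30 (add 4h to convert from UTC-4).
Idris in UTC: 11:45-16:15 (subtract 2h to convert from UTC+2).
Tomás in UTC: 10:30-16:15 (subtract 2h to convert from UTC+2).
Viktor in UTC: 10:30-15:45, 16:15-18:00 (add 4h to convert from UTC-4).
Yara in UTC: 10:00-13:30, 14:15-16:00 (subtract 2h to convert from UTC+2).
Tara ∩ Omar: 10:45-13:30, 14:00-14:45.
Tara ∩ Omar ∩ Pablo: 12:00-13:30, 14:00-14:45.
Tara ∩ Omar ∩ Pablo ∩ Idris: 12:00-13:30, 14:00-14:45.
Tara ∩ Omar ∩ Pablo ∩ Idris ∩ Tomás: 12:00-13:30, 14:00-14:45.
Tara ∩ Omar ∩ Pablo ∩ Idris ∩ Tomás ∩ Viktor: 12:00-13:30, 14:00-14:45.
Tara ∩ Omar ∩ Pablo ∩ Idris ∩ Tomás ∩ Viktor ∩ Yara: 12:00-13:30, 14:15-14:45.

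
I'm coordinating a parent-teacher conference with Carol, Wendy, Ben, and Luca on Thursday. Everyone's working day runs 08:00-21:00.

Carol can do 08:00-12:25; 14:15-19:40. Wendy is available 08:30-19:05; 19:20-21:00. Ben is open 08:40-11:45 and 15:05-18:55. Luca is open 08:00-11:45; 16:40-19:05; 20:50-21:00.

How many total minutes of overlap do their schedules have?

320

Carol ∩ Wendy: 08:30-12:25, 14:15-19:05, 19:20-19:40.
Carol ∩ Wendy ∩ Ben: 08:40-11:45, 15:05-18:55.
Carol ∩ Wendy ∩ Ben ∩ Luca: 08:40-11:45, 16:40-18:55.
Summing the common windows: 185 + 135 = 320 minutes.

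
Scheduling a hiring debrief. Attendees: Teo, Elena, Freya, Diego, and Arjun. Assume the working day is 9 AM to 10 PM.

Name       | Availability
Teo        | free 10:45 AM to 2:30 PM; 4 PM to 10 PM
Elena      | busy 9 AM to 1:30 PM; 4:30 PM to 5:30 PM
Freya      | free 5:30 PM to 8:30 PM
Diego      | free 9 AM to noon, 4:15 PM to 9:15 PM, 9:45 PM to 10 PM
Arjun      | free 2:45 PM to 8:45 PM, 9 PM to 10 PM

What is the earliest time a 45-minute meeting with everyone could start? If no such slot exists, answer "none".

Teo free: 10:45-14:30, 16:00-22:00.
Elena free: 13:30-16:30, 17:30-22:00 (invert busy blocks within the working day).
Freya free: 17:30-20:30.
Diego free: 09:00-12:00, 16:15-21:15, 21:45-22:00.
Arjun free: 14:45-20:45, 21:00-22:00.
Teo ∩ Elena: 13:30-14:30, 16:00-16:30, 17:30-22:00.
Teo ∩ Elena ∩ Freya: 17:30-20:30.
Teo ∩ Elena ∩ Freya ∩ Diego: 17:30-20:30.
Teo ∩ Elena ∩ Freya ∩ Diego ∩ Arjun: 17:30-20:30.
Those are the intersection windows.
The first common window of at least 45 minutes is 17:30-20:30, so the earliest start is 17:30.

17:30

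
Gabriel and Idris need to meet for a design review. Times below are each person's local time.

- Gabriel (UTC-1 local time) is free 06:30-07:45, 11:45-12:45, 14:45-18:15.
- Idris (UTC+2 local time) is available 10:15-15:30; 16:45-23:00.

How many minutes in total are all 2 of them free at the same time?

Gabriel in UTC: 07:30-08:45, 12:45-13:45, 15:45-19:15 (add 1h to convert from UTC-1).
Idris in UTC: 08:15-13:30, 14:45-21:00 (subtract 2h to convert from UTC+2).
Gabriel ∩ Idris: 08:15-08:45, 12:45-13:30, 15:45-19:15.
Summing the common windows: 30 + 45 + 210 = 285 minutes.

285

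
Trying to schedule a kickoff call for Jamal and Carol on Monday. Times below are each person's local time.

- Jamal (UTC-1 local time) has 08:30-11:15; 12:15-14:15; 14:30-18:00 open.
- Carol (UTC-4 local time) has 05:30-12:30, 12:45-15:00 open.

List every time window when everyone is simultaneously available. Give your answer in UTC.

Jamal in UTC: 09:30-12:15, 13:15-15:15, 15:30-19:00 (add 1h to convert from UTC-1).
Carol in UTC: 09:30-16:30, 16:45-19:00 (add 4h to convert from UTC-4).
Jamal ∩ Carol: 09:30-12:15, 13:15-15:15, 15:30-16:30, 16:45-19:00.
So the common availability across everyone is 09:30-12:15, 13:15-15:15, 15:30-16:30, 16:45-19:00.

09:30-12:15, 13:15-15:15, 15:30-16:30, 16:45-19:00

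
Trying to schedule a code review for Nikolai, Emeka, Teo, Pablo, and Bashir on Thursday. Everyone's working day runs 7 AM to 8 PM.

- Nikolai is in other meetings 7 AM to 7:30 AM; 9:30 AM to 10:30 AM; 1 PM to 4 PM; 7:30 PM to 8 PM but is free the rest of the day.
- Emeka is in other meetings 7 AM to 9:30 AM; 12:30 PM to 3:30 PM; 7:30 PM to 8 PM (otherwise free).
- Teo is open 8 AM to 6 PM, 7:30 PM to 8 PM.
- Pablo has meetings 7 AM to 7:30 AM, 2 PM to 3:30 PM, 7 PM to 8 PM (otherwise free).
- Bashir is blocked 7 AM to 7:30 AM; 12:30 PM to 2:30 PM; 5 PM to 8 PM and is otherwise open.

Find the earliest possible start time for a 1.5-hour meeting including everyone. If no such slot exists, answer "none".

Nikolai free: 07:30-09:30, 10:30-13:00, 16:00-19:30 (invert busy blocks within the working day).
Emeka free: 09:30-12:30, 15:30-19:30 (invert busy blocks within the working day).
Teo free: 08:00-18:00, 19:30-20:00.
Pablo free: 07:30-14:00, 15:30-19:00 (invert busy blocks within the working day).
Bashir free: 07:30-12:30, 14:30-17:00 (invert busy blocks within the working day).
Nikolai ∩ Emeka: 10:30-12:30, 16:00-19:30.
Nikolai ∩ Emeka ∩ Teo: 10:30-12:30, 16:00-18:00.
Nikolai ∩ Emeka ∩ Teo ∩ Pablo: 10:30-12:30, 16:00-18:00.
Nikolai ∩ Emeka ∩ Teo ∩ Pablo ∩ Bashir: 10:30-12:30, 16:00-17:00.
So the common availability across everyone is 10:30-12:30, 16:00-17:00.
The first common window of at least 90 minutes is 10:30-12:30, so the earliest start is 10:30.

10:30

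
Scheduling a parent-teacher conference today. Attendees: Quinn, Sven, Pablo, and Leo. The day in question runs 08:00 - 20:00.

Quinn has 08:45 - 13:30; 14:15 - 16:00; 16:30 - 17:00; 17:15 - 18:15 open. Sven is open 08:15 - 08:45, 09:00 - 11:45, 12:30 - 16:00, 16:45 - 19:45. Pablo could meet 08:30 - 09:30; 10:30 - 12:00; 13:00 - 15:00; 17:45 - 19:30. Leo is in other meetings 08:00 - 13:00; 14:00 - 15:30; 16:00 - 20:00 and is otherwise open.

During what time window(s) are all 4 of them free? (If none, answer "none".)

Quinn free: 08:45-13:30, 14:15-16:00, 16:30-17:00, 17:15-18:15.
Sven free: 08:15-08:45, 09:00-11:45, 12:30-16:00, 16:45-19:45.
Pablo free: 08:30-09:30, 10:30-12:00, 13:00-15:00, 17:45-19:30.
Leo free: 13:00-14:00, 15:30-16:00 (invert busy blocks within the working day).
Quinn ∩ Sven: 09:00-11:45, 12:30-13:30, 14:15-16:00, 16:45-17:00, 17:15-18:15.
Quinn ∩ Sven ∩ Pablo: 09:00-09:30, 10:30-11:45, 13:00-13:30, 14:15-15:00, 17:45-18:15.
Quinn ∩ Sven ∩ Pablo ∩ Leo: 13:00-13:30.

13:00-13:30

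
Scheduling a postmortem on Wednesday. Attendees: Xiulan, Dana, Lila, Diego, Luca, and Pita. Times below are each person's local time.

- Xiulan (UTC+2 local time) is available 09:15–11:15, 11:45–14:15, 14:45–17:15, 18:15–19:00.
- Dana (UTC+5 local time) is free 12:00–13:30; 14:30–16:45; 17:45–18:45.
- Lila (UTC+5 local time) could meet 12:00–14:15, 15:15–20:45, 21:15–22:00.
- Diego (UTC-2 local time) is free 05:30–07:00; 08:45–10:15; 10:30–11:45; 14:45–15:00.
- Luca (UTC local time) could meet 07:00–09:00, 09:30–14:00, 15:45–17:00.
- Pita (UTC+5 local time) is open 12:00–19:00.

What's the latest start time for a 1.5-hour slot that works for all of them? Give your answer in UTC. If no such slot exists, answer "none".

Xiulan in UTC: 07:15-09:15, 09:45-12:15, 12:45-15:15, 16:15-17:00 (subtract 2h to convert from UTC+2).
Dana in UTC: 07:00-08:30, 09:30-11:45, 12:45-13:45 (subtract 5h to convert from UTC+5).
Lila in UTC: 07:00-09:15, 10:15-15:45, 16:15-17:00 (subtract 5h to convert from UTC+5).
Diego in UTC: 07:30-09:00, 10:45-12:15, 12:30-13:45, 16:45-17:00 (add 2h to convert from UTC-2).
Luca in UTC: 07:00-09:00, 09:30-14:00, 15:45-17:00.
Pita in UTC: 07:00-14:00 (subtract 5h to convert from UTC+5).
Xiulan ∩ Dana: 07:15-08:30, 09:45-11:45, 12:45-13:45.
Xiulan ∩ Dana ∩ Lila: 07:15-08:30, 10:15-11:45, 12:45-13:45.
Xiulan ∩ Dana ∩ Lila ∩ Diego: 07:30-08:30, 10:45-11:45, 12:45-13:45.
Xiulan ∩ Dana ∩ Lila ∩ Diego ∩ Luca: 07:30-08:30, 10:45-11:45, 12:45-13:45.
Xiulan ∩ Dana ∩ Lila ∩ Diego ∩ Luca ∩ Pita: 07:30-08:30, 10:45-11:45, 12:45-13:45.
Those are the intersection windows.
No common window is at least 90 minutes long.

none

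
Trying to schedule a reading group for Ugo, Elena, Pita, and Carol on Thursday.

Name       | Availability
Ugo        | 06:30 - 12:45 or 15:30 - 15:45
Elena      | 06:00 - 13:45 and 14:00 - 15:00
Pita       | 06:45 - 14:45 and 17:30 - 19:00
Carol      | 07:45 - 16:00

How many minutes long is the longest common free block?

Ugo ∩ Elena: 06:30-12:45.
Ugo ∩ Elena ∩ Pita: 06:45-12:45.
Ugo ∩ Elena ∩ Pita ∩ Carol: 07:45-12:45.
The longest is 07:45-12:45 at 300 minutes.

300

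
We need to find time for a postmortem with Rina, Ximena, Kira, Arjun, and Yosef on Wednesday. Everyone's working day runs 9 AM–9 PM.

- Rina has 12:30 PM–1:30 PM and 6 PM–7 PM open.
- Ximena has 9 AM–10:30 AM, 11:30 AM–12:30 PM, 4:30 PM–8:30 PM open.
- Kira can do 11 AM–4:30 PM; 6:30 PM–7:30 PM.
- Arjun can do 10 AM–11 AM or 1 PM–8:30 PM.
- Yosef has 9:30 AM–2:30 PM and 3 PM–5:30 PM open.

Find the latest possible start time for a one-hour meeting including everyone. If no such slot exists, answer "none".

Rina ∩ Ximena: 18:00-19:00.
Rina ∩ Ximena ∩ Kira: 18:30-19:00.
Rina ∩ Ximena ∩ Kira ∩ Arjun: 18:30-19:00.
Rina ∩ Ximena ∩ Kira ∩ Arjun ∩ Yosef: ∅.
There is no time when everyone is free.
No common window is at least 60 minutes long.

none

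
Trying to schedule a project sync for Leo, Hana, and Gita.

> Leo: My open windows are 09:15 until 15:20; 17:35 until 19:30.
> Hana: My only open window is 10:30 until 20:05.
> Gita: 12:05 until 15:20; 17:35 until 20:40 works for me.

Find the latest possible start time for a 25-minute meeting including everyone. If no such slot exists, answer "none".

Leo ∩ Hana: 10:30-15:20, 17:35-19:30.
Leo ∩ Hana ∩ Gita: 12:05-15:20, 17:35-19:30.
So the common availability across everyone is 12:05-15:20, 17:35-19:30.
The last common window of at least 25 minutes is 17:35-19:30; a 25-minute meeting can start as late as 19:05 and still end by 19:30.

19:05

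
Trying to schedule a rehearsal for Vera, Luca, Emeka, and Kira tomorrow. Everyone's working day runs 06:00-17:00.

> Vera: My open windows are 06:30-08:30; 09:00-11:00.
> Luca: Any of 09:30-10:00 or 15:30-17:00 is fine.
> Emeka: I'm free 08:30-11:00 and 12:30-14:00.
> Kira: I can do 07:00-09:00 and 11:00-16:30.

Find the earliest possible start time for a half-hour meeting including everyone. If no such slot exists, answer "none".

Vera ∩ Luca: 09:30-10:00.
Vera ∩ Luca ∩ Emeka: 09:30-10:00.
Vera ∩ Luca ∩ Emeka ∩ Kira: ∅.
There is no time when everyone is free.
No common window is at least 30 minutes long.

none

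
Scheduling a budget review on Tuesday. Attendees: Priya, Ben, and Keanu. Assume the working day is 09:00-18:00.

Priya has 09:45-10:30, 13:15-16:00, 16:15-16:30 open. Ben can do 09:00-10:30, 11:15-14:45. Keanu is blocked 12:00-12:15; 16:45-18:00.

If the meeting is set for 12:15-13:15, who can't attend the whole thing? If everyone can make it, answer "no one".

Priya

Priya free: 09:45-10:30, 13:15-16:00, 16:15-16:30.
Ben free: 09:00-10:30, 11:15-14:45.
Keanu free: 09:00-12:00, 12:15-16:45 (invert busy blocks within the working day).
Priya: not fully free for 12:15-13:15. Ben: free for 12:15-13:15. Keanu: free for 12:15-13:15.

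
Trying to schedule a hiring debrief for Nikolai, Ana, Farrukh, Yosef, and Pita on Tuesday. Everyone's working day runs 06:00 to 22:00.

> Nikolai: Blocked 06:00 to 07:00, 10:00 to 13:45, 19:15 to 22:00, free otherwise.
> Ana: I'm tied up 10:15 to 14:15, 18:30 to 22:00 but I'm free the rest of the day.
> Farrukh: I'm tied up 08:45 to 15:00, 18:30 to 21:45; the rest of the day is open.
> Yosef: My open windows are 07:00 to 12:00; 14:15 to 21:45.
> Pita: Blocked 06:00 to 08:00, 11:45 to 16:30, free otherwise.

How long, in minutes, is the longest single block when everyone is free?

Nikolai free: 07:00-10:00, 13:45-19:15 (invert busy blocks within the working day).
Ana free: 06:00-10:15, 14:15-18:30 (invert busy blocks within the working day).
Farrukh free: 06:00-08:45, 15:00-18:30, 21:45-22:00 (invert busy blocks within the working day).
Yosef free: 07:00-12:00, 14:15-21:45.
Pita free: 08:00-11:45, 16:30-22:00 (invert busy blocks within the working day).
Nikolai ∩ Ana: 07:00-10:00, 14:15-18:30.
Nikolai ∩ Ana ∩ Farrukh: 07:00-08:45, 15:00-18:30.
Nikolai ∩ Ana ∩ Farrukh ∩ Yosef: 07:00-08:45, 15:00-18:30.
Nikolai ∩ Ana ∩ Farrukh ∩ Yosef ∩ Pita: 08:00-08:45, 16:30-18:30.
The longest is 16:30-18:30 at 120 minutes.

120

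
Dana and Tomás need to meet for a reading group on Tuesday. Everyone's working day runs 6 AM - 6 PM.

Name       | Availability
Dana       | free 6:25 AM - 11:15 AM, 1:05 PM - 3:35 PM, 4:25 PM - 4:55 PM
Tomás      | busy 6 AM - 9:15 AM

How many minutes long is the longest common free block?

Dana free: 06:25-11:15, 13:05-15:35, 16:25-16:55.
Tomás free: 09:15-18:00 (invert busy blocks within the working day).
Dana ∩ Tomás: 09:15-11:15, 13:05-15:35, 16:25-16:55.
The longest is 13:05-15:35 at 150 minutes.

150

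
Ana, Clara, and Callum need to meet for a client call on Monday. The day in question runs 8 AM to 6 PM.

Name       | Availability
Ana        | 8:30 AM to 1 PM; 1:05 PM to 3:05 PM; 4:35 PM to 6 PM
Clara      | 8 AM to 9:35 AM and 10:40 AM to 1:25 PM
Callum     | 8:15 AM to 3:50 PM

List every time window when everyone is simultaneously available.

08:30-09:35, 10:40-13:00, 13:05-13:25

Ana ∩ Clara: 08:30-09:35, 10:40-13:00, 13:05-13:25.
Ana ∩ Clara ∩ Callum: 08:30-09:35, 10:40-13:00, 13:05-13:25.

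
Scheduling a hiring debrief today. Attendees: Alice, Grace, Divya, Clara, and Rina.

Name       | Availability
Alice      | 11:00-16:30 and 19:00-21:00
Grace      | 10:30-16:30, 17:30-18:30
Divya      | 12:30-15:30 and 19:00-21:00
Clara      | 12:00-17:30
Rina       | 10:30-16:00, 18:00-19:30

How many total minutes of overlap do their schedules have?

180

Alice ∩ Grace: 11:00-16:30.
Alice ∩ Grace ∩ Divya: 12:30-15:30.
Alice ∩ Grace ∩ Divya ∩ Clara: 12:30-15:30.
Alice ∩ Grace ∩ Divya ∩ Clara ∩ Rina: 12:30-15:30.
That's a single block of 180 minutes.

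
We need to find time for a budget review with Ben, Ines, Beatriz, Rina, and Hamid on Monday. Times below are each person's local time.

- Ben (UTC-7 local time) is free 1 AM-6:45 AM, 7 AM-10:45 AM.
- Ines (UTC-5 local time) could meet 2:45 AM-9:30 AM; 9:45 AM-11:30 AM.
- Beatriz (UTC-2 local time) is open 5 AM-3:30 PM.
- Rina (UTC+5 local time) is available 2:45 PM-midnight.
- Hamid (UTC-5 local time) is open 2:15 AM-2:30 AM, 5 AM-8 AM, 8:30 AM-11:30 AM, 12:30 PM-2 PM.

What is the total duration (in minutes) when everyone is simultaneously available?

330

Ben in UTC: 08:00-13:45, 14:00-17:45 (add 7h to convert from UTC-7).
Ines in UTC: 07:45-14:30, 14:45-16:30 (add 5h to convert from UTC-5).
Beatriz in UTC: 07:00-17:30 (add 2h to convert from UTC-2).
Rina in UTC: 09:45-19:00 (subtract 5h to convert from UTC+5).
Hamid in UTC: 07:15-07:30, 10:00-13:00, 13:30-16:30, 17:30-19:00 (add 5h to convert from UTC-5).
Ben ∩ Ines: 08:00-13:45, 14:00-14:30, 14:45-16:30.
Ben ∩ Ines ∩ Beatriz: 08:00-13:45, 14:00-14:30, 14:45-16:30.
Ben ∩ Ines ∩ Beatriz ∩ Rina: 09:45-13:45, 14:00-14:30, 14:45-16:30.
Ben ∩ Ines ∩ Beatriz ∩ Rina ∩ Hamid: 10:00-13:00, 13:30-13:45, 14:00-14:30, 14:45-16:30.
Summing the common windows: 180 + 15 + 30 + 105 = 330 minutes.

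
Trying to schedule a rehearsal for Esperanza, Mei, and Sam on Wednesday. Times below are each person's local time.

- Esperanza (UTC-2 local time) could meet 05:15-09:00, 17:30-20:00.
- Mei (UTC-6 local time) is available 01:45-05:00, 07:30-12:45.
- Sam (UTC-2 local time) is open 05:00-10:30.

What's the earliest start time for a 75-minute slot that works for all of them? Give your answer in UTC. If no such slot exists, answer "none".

07:45

Esperanza in UTC: 07:15-11:00, 19:30-22:00 (add 2h to convert from UTC-2).
Mei in UTC: 07:45-11:00, 13:30-18:45 (add 6h to convert from UTC-6).
Sam in UTC: 07:00-12:30 (add 2h to convert from UTC-2).
Esperanza ∩ Mei: 07:45-11:00.
Esperanza ∩ Mei ∩ Sam: 07:45-11:00.
The first common window of at least 75 minutes is 07:45-11:00, so the earliest start is 07:45.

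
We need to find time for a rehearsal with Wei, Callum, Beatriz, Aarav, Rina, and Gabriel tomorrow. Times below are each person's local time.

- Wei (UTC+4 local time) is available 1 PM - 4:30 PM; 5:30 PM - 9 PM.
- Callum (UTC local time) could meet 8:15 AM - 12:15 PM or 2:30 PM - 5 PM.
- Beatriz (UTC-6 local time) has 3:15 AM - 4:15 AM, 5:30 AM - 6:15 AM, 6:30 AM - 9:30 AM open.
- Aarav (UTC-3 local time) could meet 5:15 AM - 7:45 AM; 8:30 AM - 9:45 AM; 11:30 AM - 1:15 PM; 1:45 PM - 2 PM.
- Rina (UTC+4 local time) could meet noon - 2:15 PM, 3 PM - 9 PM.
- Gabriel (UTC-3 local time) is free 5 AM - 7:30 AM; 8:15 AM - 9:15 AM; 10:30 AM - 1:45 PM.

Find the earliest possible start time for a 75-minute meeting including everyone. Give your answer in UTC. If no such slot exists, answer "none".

Wei in UTC: 09:00-12:30, 13:30-17:00 (subtract 4h to convert from UTC+4).
Callum in UTC: 08:15-12:15, 14:30-17:00.
Beatriz in UTC: 09:15-10:15, 11:30-12:15, 12:30-15:30 (add 6h to convert from UTC-6).
Aarav in UTC: 08:15-10:45, 11:30-12:45, 14:30-16:15, 16:45-17:00 (add 3h to convert from UTC-3).
Rina in UTC: 08:00-10:15, 11:00-17:00 (subtract 4h to convert from UTC+4).
Gabriel in UTC: 08:00-10:30, 11:15-12:15, 13:30-16:45 (add 3h to convert from UTC-3).
Wei ∩ Callum: 09:00-12:15, 14:30-17:00.
Wei ∩ Callum ∩ Beatriz: 09:15-10:15, 11:30-12:15, 14:30-15:30.
Wei ∩ Callum ∩ Beatriz ∩ Aarav: 09:15-10:15, 11:30-12:15, 14:30-15:30.
Wei ∩ Callum ∩ Beatriz ∩ Aarav ∩ Rina: 09:15-10:15, 11:30-12:15, 14:30-15:30.
Wei ∩ Callum ∩ Beatriz ∩ Aarav ∩ Rina ∩ Gabriel: 09:15-10:15, 11:30-12:15, 14:30-15:30.
No common window is at least 75 minutes long.

none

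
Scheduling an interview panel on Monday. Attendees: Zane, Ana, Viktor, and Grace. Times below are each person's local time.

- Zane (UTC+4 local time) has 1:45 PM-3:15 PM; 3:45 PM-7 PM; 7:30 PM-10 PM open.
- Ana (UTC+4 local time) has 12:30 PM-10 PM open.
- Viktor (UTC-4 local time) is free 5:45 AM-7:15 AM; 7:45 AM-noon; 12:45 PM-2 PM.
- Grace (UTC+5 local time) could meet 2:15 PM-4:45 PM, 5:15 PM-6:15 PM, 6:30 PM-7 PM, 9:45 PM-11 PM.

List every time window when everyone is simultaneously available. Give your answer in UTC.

Zane in UTC: 09:45-11:15, 11:45-15:00, 15:30-18:00 (subtract 4h to convert from UTC+4).
Ana in UTC: 08:30-18:00 (subtract 4h to convert from UTC+4).
Viktor in UTC: 09:45-11:15, 11:45-16:00, 16:45-18:00 (add 4h to convert from UTC-4).
Grace in UTC: 09:15-11:45, 12:15-13:15, 13:30-14:00, 16:45-18:00 (subtract 5h to convert from UTC+5).
Zane ∩ Ana: 09:45-11:15, 11:45-15:00, 15:30-18:00.
Zane ∩ Ana ∩ Viktor: 09:45-11:15, 11:45-15:00, 15:30-16:00, 16:45-18:00.
Zane ∩ Ana ∩ Viktor ∩ Grace: 09:45-11:15, 12:15-13:15, 13:30-14:00, 16:45-18:00.
So the common availability across everyone is 09:45-11:15, 12:15-13:15, 13:30-14:00, 16:45-18:00.

09:45-11:15, 12:15-13:15, 13:30-14:00, 16:45-18:00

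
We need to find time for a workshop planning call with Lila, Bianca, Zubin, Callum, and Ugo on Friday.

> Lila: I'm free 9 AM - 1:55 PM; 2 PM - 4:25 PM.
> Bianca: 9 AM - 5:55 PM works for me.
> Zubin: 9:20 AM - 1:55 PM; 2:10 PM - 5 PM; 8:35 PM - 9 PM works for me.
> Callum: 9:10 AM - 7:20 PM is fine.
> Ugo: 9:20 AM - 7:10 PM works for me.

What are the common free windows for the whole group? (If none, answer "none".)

09:20-13:55, 14:10-16:25

Lila ∩ Bianca: 09:00-13:55, 14:00-16:25.
Lila ∩ Bianca ∩ Zubin: 09:20-13:55, 14:10-16:25.
Lila ∩ Bianca ∩ Zubin ∩ Callum: 09:20-13:55, 14:10-16:25.
Lila ∩ Bianca ∩ Zubin ∩ Callum ∩ Ugo: 09:20-13:55, 14:10-16:25.
So the common availability across everyone is 09:20-13:55, 14:10-16:25.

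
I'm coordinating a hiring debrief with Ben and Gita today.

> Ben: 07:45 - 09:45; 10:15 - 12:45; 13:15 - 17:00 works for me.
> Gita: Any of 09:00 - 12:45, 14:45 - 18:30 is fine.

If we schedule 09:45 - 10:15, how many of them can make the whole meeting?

Gita can make the full 09:45-10:15 slot — that's 1.

1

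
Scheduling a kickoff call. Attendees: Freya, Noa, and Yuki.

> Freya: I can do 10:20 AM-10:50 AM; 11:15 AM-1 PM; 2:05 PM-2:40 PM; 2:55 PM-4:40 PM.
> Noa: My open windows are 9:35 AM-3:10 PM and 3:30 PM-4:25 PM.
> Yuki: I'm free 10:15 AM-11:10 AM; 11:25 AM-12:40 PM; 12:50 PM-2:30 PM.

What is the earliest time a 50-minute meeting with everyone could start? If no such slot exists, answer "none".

Freya ∩ Noa: 10:20-10:50, 11:15-13:00, 14:05-14:40, 14:55-15:10, 15:30-16:25.
Freya ∩ Noa ∩ Yuki: 10:20-10:50, 11:25-12:40, 12:50-13:00, 14:05-14:30.
The first common window of at least 50 minutes is 11:25-12:40, so the earliest start is 11:25.

11:25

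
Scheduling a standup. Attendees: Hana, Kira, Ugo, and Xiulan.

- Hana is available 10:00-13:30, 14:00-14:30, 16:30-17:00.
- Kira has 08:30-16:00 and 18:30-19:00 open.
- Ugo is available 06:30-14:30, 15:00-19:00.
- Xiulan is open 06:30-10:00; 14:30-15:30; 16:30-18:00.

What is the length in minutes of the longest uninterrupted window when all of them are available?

Hana ∩ Kira: 10:00-13:30, 14:00-14:30.
Hana ∩ Kira ∩ Ugo: 10:00-13:30, 14:00-14:30.
Hana ∩ Kira ∩ Ugo ∩ Xiulan: ∅.
There is no time when everyone is free.
No common window exists, so the longest block is 0 minutes.

0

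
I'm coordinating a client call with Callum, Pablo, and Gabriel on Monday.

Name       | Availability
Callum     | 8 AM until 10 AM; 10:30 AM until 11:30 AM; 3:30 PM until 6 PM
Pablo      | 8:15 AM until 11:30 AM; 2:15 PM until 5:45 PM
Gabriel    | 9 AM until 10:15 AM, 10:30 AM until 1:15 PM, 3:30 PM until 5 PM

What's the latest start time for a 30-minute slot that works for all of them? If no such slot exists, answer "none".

16:30

Callum ∩ Pablo: 08:15-10:00, 10:30-11:30, 15:30-17:45.
Callum ∩ Pablo ∩ Gabriel: 09:00-10:00, 10:30-11:30, 15:30-17:00.
The last common window of at least 30 minutes is 15:30-17:00; a 30-minute meeting can start as late as 16:30 and still end by 17:00.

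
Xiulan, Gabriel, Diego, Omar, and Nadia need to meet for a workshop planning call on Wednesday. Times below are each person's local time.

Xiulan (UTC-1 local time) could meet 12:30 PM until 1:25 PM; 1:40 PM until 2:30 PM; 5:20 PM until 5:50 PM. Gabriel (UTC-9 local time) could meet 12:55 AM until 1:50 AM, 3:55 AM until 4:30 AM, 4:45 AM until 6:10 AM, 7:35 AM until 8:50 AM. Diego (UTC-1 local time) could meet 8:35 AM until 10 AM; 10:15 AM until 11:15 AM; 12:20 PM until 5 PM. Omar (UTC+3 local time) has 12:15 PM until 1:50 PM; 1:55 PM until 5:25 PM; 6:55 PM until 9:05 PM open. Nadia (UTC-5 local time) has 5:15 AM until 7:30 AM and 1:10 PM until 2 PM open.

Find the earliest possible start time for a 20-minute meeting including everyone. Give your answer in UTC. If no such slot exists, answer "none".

none

Xiulan in UTC: 13:30-14:25, 14:40-15:30, 18:20-18:50 (add 1h to convert from UTC-1).
Gabriel in UTC: 09:55-10:50, 12:55-13:30, 13:45-15:10, 16:35-17:50 (add 9h to convert from UTC-9).
Diego in UTC: 09:35-11:00, 11:15-12:15, 13:20-18:00 (add 1h to convert from UTC-1).
Omar in UTC: 09:15-10:50, 10:55-14:25, 15:55-18:05 (subtract 3h to convert from UTC+3).
Nadia in UTC: 10:15-12:30, 18:10-19:00 (add 5h to convert from UTC-5).
Xiulan ∩ Gabriel: 13:45-14:25, 14:40-15:10.
Xiulan ∩ Gabriel ∩ Diego: 13:45-14:25, 14:40-15:10.
Xiulan ∩ Gabriel ∩ Diego ∩ Omar: 13:45-14:25.
Xiulan ∩ Gabriel ∩ Diego ∩ Omar ∩ Nadia: ∅.
There is no time when everyone is free.
No common window is at least 20 minutes long.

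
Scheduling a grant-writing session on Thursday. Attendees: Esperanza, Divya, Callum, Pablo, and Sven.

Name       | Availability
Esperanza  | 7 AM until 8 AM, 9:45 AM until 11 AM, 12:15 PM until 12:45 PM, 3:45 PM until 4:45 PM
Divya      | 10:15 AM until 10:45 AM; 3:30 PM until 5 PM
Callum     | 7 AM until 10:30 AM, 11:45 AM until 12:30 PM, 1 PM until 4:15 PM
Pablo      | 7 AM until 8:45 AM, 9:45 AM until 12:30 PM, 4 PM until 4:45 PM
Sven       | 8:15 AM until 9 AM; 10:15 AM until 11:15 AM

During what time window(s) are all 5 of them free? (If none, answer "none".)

10:15-10:30

Esperanza ∩ Divya: 10:15-10:45, 15:45-16:45.
Esperanza ∩ Divya ∩ Callum: 10:15-10:30, 15:45-16:15.
Esperanza ∩ Divya ∩ Callum ∩ Pablo: 10:15-10:30, 16:00-16:15.
Esperanza ∩ Divya ∩ Callum ∩ Pablo ∩ Sven: 10:15-10:30.
Those are the intersection windows.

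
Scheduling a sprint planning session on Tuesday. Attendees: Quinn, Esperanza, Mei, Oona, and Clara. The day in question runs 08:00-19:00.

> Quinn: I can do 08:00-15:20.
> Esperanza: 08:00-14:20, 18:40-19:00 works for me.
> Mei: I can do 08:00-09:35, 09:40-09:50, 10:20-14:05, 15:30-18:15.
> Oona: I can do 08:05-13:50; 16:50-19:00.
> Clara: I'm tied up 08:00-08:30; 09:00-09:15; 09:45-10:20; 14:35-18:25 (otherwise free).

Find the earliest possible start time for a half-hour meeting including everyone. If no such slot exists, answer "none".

08:30

Quinn free: 08:00-15:20.
Esperanza free: 08:00-14:20, 18:40-19:00.
Mei free: 08:00-09:35, 09:40-09:50, 10:20-14:05, 15:30-18:15.
Oona free: 08:05-13:50, 16:50-19:00.
Clara free: 08:30-09:00, 09:15-09:45, 10:20-14:35, 18:25-19:00 (invert busy blocks within the working day).
Quinn ∩ Esperanza: 08:00-14:20.
Quinn ∩ Esperanza ∩ Mei: 08:00-09:35, 09:40-09:50, 10:20-14:05.
Quinn ∩ Esperanza ∩ Mei ∩ Oona: 08:05-09:35, 09:40-09:50, 10:20-13:50.
Quinn ∩ Esperanza ∩ Mei ∩ Oona ∩ Clara: 08:30-09:00, 09:15-09:35, 09:40-09:45, 10:20-13:50.
Those are the intersection windows.
The first common window of at least 30 minutes is 08:30-09:00, so the earliest start is 08:30.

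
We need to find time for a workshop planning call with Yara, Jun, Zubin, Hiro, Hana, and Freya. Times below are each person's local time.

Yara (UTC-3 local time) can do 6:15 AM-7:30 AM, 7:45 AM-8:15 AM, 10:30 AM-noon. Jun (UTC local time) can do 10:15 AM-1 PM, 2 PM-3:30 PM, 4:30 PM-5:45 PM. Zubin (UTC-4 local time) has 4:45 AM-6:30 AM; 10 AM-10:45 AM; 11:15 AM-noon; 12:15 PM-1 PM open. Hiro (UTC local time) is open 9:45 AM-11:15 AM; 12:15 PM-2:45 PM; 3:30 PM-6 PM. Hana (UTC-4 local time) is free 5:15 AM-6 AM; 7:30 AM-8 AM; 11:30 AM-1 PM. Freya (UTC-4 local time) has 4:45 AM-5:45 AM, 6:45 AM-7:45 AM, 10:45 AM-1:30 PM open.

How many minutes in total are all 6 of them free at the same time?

0

Yara in UTC: 09:15-10:30, 10:45-11:15, 13:30-15:00 (add 3h to convert from UTC-3).
Jun in UTC: 10:15-13:00, 14:00-15:30, 16:30-17:45.
Zubin in UTC: 08:45-10:30, 14:00-14:45, 15:15-16:00, 16:15-17:00 (add 4h to convert from UTC-4).
Hiro in UTC: 09:45-11:15, 12:15-14:45, 15:30-18:00.
Hana in UTC: 09:15-10:00, 11:30-12:00, 15:30-17:00 (add 4h to convert from UTC-4).
Freya in UTC: 08:45-09:45, 10:45-11:45, 14:45-17:30 (add 4h to convert from UTC-4).
Yara ∩ Jun: 10:15-10:30, 10:45-11:15, 14:00-15:00.
Yara ∩ Jun ∩ Zubin: 10:15-10:30, 14:00-14:45.
Yara ∩ Jun ∩ Zubin ∩ Hiro: 10:15-10:30, 14:00-14:45.
Yara ∩ Jun ∩ Zubin ∩ Hiro ∩ Hana: ∅.
Yara ∩ Jun ∩ Zubin ∩ Hiro ∩ Hana ∩ Freya: ∅.
There is no time when everyone is free.
There is no common window, so the total is 0 minutes.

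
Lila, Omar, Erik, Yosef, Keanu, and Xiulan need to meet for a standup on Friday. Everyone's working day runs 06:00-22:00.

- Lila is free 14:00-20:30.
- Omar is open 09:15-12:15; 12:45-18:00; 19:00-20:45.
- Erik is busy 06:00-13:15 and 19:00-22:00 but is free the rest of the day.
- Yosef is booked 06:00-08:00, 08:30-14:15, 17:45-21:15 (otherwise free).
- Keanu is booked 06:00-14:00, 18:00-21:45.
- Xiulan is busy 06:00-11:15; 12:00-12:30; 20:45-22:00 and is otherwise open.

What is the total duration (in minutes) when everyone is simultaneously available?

210

Lila free: 14:00-20:30.
Omar free: 09:15-12:15, 12:45-18:00, 19:00-20:45.
Erik free: 13:15-19:00 (invert busy blocks within the working day).
Yosef free: 08:00-08:30, 14:15-17:45, 21:15-22:00 (invert busy blocks within the working day).
Keanu free: 14:00-18:00, 21:45-22:00 (invert busy blocks within the working day).
Xiulan free: 11:15-12:00, 12:30-20:45 (invert busy blocks within the working day).
Lila ∩ Omar: 14:00-18:00, 19:00-20:30.
Lila ∩ Omar ∩ Erik: 14:00-18:00.
Lila ∩ Omar ∩ Erik ∩ Yosef: 14:15-17:45.
Lila ∩ Omar ∩ Erik ∩ Yosef ∩ Keanu: 14:15-17:45.
Lila ∩ Omar ∩ Erik ∩ Yosef ∩ Keanu ∩ Xiulan: 14:15-17:45.
That's a single block of 210 minutes.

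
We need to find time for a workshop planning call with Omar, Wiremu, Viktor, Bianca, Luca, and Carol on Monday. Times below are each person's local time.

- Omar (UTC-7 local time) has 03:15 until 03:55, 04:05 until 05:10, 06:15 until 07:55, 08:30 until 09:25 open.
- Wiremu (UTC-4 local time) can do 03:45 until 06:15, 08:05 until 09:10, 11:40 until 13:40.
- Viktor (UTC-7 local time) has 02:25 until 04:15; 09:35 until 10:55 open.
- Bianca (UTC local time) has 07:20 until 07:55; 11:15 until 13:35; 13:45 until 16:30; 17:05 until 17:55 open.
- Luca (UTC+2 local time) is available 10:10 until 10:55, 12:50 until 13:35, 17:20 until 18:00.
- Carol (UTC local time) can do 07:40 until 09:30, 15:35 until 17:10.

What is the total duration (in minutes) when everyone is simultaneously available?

0

Omar in UTC: 10:15-10:55, 11:05-12:10, 13:15-14:55, 15:30-16:25 (add 7h to convert from UTC-7).
Wiremu in UTC: 07:45-10:15, 12:05-13:10, 15:40-17:40 (add 4h to convert from UTC-4).
Viktor in UTC: 09:25-11:15, 16:35-17:55 (add 7h to convert from UTC-7).
Bianca in UTC: 07:20-07:55, 11:15-13:35, 13:45-16:30, 17:05-17:55.
Luca in UTC: 08:10-08:55, 10:50-11:35, 15:20-16:00 (subtract 2h to convert from UTC+2).
Carol in UTC: 07:40-09:30, 15:35-17:10.
Omar ∩ Wiremu: 12:05-12:10, 15:40-16:25.
Omar ∩ Wiremu ∩ Viktor: ∅.
Omar ∩ Wiremu ∩ Viktor ∩ Bianca: ∅.
Omar ∩ Wiremu ∩ Viktor ∩ Bianca ∩ Luca: ∅.
Omar ∩ Wiremu ∩ Viktor ∩ Bianca ∩ Luca ∩ Carol: ∅.
There is no time when everyone is free.
There is no common window, so the total is 0 minutes.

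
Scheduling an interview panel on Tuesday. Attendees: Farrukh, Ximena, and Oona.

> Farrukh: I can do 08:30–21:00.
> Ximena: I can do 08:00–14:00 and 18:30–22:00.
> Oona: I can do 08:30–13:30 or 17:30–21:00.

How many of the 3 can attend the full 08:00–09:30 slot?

1

Ximena can make the full 08:00-09:30 slot — that's 1.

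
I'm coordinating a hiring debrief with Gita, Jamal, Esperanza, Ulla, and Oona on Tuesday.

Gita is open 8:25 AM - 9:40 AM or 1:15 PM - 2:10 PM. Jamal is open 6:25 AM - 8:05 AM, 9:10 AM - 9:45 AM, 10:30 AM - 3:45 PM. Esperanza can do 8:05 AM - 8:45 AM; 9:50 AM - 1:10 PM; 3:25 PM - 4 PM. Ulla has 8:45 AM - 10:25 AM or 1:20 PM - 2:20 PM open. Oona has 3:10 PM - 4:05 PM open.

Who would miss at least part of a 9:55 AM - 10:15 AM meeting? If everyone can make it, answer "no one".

Gita: not fully free for 09:55-10:15. Jamal: not fully free for 09:55-10:15. Esperanza: free for 09:55-10:15. Ulla: free for 09:55-10:15. Oona: not fully free for 09:55-10:15.

Gita, Jamal, Oona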